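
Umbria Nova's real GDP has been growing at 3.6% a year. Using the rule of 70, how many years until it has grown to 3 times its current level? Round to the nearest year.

One doubling takes 70/3.6 = 19.44 years.
Reaching 3× takes log₂(3) ≈ 1.58 doublings.
1.58 × 19.44 ≈ 31 years.

≈ 31 years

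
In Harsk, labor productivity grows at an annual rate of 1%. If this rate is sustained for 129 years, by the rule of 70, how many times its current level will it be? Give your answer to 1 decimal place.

approximately 3.6 times

Doubles every ≈ 70.00 years (70/1).
129 years is 1.84 doublings; 2^1.84 ≈ 3.6×.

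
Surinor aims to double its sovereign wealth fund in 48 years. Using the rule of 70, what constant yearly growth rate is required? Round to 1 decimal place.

70 / 48 ≈ 1.46, so about 1.5% per year.

about 1.5%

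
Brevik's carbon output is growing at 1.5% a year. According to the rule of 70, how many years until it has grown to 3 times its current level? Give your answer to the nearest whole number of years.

Doubling time ≈ 70/1.5 = 46.67 years.
Reaching 3× takes log₂(3) ≈ 1.58 doublings.
1.58 × 46.67 ≈ 74 years.

≈ 74 years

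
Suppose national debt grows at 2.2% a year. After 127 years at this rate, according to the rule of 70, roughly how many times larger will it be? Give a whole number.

about 16 times

70/2.2 ≈ 31.82 years per doubling.
127 years fits 4 doublings: 2^4 = 16.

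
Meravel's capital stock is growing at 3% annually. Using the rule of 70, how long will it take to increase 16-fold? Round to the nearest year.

approximately 93 years

Doubling time ≈ 70/3 = 23.33 years.
Getting to 16× needs 4 doublings: 4 × 23.33 ≈ 93 years.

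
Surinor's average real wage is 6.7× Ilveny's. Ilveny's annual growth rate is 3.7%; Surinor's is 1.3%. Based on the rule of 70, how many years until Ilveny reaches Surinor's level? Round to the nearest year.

about 80 years

What matters is the difference: 2.4 pp.
Rule of 70 on the gap: the ratio halves every 70/2.4 ≈ 29.17 years.
A 6.7× gap takes log₂(6.7) ≈ 2.74 halvings to close: 2.74 × 29.17 ≈ 80 years.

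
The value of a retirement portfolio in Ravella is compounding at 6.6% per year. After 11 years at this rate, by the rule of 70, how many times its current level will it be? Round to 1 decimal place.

around 2.1 times

Doubling time ≈ 70/6.6 = 10.61 years.
11 years / 10.61 ≈ 1.04 doublings → factor 2^1.04 ≈ 2.1.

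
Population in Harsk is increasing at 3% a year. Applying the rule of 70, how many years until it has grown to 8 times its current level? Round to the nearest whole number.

around 70 years

At 3% it doubles every 70/3 ≈ 23.33 years.
8× is 3 doublings, so 3 × 23.33 ≈ 70 years.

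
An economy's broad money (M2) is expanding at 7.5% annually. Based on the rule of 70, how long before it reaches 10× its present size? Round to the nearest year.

One doubling takes 70/7.5 = 9.33 years.
10× is log₂ 10 ≈ 3.32 doublings, so ≈ 3.32 × 9.33 = 31 years.

≈ 31 years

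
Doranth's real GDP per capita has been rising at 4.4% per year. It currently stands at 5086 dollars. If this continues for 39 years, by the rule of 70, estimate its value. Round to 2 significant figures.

approximately 28000 dollars

Doubling time ≈ 70/4.4 = 15.91 years.
39 years is 39/15.91 ≈ 2.45 doublings, a factor of 2^2.45 ≈ 5.46.
5086 × 5.46 ≈ 28000 dollars.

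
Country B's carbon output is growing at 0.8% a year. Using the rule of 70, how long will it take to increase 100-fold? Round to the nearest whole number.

≈ 581 years

Doubling time ≈ 70/0.8 = 87.50 years.
100× is log₂ 100 ≈ 6.64 doublings, so ≈ 6.64 × 87.50 = 581 years.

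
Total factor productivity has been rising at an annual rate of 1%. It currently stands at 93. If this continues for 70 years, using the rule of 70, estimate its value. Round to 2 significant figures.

190

It doubles every 70/1 ≈ 70.00 years, so 70 years is 1.00 doublings.
2^1.00 ≈ 2.00; 93 × 2.00 ≈ 190.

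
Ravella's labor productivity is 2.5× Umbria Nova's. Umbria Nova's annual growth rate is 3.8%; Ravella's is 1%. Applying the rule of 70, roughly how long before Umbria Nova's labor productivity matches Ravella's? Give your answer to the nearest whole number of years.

≈ 33 years

Umbria Nova gains on Ravella at 3.8% − 1% = 2.8 points a year.
At that relative rate the gap halves every 70/2.8 ≈ 25.00 years.
A 2.5× gap takes log₂(2.5) ≈ 1.32 halvings to close: 1.32 × 25.00 ≈ 33 years.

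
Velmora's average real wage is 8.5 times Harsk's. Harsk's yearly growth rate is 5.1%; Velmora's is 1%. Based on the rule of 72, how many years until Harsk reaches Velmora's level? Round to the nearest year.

What matters is the difference: 4.1 pp.
Rule of 72 on the gap: the ratio halves every 72/4.1 ≈ 17.56 years.
An 8.5 times gap takes log₂(8.5) ≈ 3.09 halvings to close: 3.09 × 17.56 ≈ 54 years.

approximately 54 years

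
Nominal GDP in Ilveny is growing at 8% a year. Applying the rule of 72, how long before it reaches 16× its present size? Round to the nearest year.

around 36 years

Doubling time ≈ 72/8 = 9.00 years.
16× is 4 doublings, so 4 × 9.00 ≈ 36 years.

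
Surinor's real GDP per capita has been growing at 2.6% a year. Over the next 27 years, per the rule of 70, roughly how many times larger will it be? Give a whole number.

≈ 2 times

Doubling time ≈ 70/2.6 = 26.92 years.
27/26.92 ≈ 1 doubling, so about 2^1 = 2×.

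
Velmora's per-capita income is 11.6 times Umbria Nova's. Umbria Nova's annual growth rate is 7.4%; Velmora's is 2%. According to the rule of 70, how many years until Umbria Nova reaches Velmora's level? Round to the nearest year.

roughly 46 years

The growth-rate gap is 7.4% − 2% = 5.4 percentage points.
So the ratio between them halves every 70/5.4 ≈ 12.96 years.
An 11.6 times gap takes log₂(11.6) ≈ 3.54 halvings to close: 3.54 × 12.96 ≈ 46 years.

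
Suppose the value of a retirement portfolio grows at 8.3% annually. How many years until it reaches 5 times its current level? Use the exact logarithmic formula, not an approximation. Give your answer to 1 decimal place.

20.2 years

t = ln(5) / ln(1 + 0.083) = 1.6094 / 0.079735 ≈ 20.18.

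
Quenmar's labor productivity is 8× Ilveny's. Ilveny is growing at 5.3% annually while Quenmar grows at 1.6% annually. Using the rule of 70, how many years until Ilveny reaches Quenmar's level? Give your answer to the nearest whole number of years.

Ilveny gains on Quenmar at 5.3% − 1.6% = 3.7 points a year.
At that relative rate the gap halves every 70/3.7 ≈ 18.92 years.
An 8× gap closes after 3 halvings: 3 × 18.92 ≈ 57 years.

about 57 years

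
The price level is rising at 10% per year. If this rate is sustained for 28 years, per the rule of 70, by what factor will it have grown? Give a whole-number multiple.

70/10 ≈ 7.00 years per doubling.
28 years fits 4 doublings: 2^4 = 16.

≈ 16 times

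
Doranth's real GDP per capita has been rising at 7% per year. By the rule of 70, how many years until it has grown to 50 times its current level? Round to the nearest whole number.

approximately 56 years

One doubling takes 70/7 = 10.00 years.
50× is log₂ 50 ≈ 5.64 doublings, so ≈ 5.64 × 10.00 = 56 years.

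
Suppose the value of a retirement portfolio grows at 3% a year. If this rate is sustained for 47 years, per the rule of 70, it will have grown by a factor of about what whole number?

At 3% one doubling takes ≈ 23.33 years; 47 years is 2 of them, so ×4.

approximately 4 times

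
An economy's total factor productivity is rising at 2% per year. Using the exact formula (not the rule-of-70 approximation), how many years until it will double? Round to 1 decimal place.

t = ln(2) / ln(1 + 0.02) = 0.6931 / 0.019803 ≈ 35.00.

35.0 years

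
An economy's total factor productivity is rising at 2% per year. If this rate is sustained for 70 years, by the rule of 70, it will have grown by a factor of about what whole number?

4 times

Doubling time ≈ 70/2 = 35.00 years.
70/35.00 ≈ 2 doublings, so about 2^2 = 4×.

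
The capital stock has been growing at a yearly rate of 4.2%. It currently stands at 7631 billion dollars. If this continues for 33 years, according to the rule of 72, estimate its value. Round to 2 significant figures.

29000 billion dollars

It doubles every 72/4.2 ≈ 17.14 years, so 33 years is 1.93 doublings.
2^1.93 ≈ 3.81; 7631 × 3.81 ≈ 29000 billion dollars.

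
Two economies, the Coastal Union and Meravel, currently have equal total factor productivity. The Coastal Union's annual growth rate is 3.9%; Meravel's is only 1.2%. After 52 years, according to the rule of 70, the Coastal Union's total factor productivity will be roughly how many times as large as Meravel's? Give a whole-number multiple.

Rate gap = 3.9% − 1.2% = 2.7 points.
The ratio doubles every 70/2.7 ≈ 25.93 years.
52/25.93 ≈ 2.01 doublings → ratio ≈ 2^2.01 ≈ 4.

roughly 4 times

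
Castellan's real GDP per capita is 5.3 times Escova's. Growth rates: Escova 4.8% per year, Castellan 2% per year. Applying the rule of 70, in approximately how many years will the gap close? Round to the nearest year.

approximately 60 years

Escova gains on Castellan at 4.8% − 2% = 2.8 points a year.
At that relative rate the gap halves every 70/2.8 ≈ 25.00 years.
A 5.3 times gap takes log₂(5.3) ≈ 2.41 halvings to close: 2.41 × 25.00 ≈ 60 years.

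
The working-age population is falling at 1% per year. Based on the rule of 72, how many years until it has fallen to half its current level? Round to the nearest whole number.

Halving time ≈ 72 / 1 = 72.00 → 72 years.

roughly 72 years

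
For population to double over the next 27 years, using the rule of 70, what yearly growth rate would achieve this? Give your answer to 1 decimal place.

around 2.6% per year

70 / 27 ≈ 2.59, so about 2.6% per year.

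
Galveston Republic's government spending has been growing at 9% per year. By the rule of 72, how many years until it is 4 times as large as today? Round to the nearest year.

approximately 16 years

One doubling takes 72/9 = 8.00 years.
4× is 2 doublings, so 2 × 8.00 ≈ 16 years.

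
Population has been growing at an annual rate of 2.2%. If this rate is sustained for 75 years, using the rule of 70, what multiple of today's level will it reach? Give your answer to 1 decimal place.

around 5.1 times

Doubling time ≈ 70/2.2 = 31.82 years.
75 years / 31.82 ≈ 2.36 doublings → factor 2^2.36 ≈ 5.1.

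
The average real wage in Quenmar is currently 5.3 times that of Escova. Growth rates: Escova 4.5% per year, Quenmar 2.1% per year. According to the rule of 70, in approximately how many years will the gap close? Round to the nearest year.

What matters is the difference: 2.4 pp.
Rule of 70 on the gap: the ratio halves every 70/2.4 ≈ 29.17 years.
A 5.3 times gap takes log₂(5.3) ≈ 2.41 halvings to close: 2.41 × 29.17 ≈ 70 years.

approximately 70 years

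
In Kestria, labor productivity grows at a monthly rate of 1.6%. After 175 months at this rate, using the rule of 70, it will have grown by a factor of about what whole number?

At 1.6% one doubling takes ≈ 43.75 months; 175 months is 4 of them, so ×16.

about 16 times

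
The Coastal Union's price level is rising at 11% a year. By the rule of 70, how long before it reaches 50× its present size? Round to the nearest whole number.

At 11% it doubles every 70/11 ≈ 6.36 years.
Reaching 50× takes log₂(50) ≈ 5.64 doublings.
5.64 × 6.36 ≈ 36 years.

36 years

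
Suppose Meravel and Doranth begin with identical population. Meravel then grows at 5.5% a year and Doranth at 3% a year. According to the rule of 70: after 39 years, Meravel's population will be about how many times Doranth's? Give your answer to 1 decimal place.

≈ 2.6 times

Only the 2.5-point difference matters.
70/2.5 ≈ 28.00 years per doubling of the ratio; 39 years gives 1.39 doublings, so ≈ 2.6×.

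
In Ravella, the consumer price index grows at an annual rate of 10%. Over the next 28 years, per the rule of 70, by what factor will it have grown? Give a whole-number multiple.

Doubling time ≈ 70/10 = 7.00 years.
28/7.00 ≈ 4 doublings, so about 2^4 = 16×.

about 16 times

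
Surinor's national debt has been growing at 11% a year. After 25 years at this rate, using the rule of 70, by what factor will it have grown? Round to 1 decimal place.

15.2 times

Doubling time ≈ 70/11 = 6.36 years.
25 years / 6.36 ≈ 3.93 doublings → factor 2^3.93 ≈ 15.2.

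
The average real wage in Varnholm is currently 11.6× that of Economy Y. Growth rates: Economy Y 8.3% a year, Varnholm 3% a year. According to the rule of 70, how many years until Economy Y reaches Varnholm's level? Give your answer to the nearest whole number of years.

Economy Y gains on Varnholm at 8.3% − 3% = 5.3 points a year.
At that relative rate the gap halves every 70/5.3 ≈ 13.21 years.
An 11.6× gap takes log₂(11.6) ≈ 3.54 halvings to close: 3.54 × 13.21 ≈ 47 years.

around 47 years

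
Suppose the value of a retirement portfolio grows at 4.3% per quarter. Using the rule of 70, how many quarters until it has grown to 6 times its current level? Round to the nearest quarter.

Doubling time ≈ 70/4.3 = 16.28 quarters.
6× is log₂ 6 ≈ 2.58 doublings, so ≈ 2.58 × 16.28 = 42 quarters.

≈ 42 quarters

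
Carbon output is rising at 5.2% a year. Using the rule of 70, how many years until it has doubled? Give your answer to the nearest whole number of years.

70/5.2 ≈ 13.46, so it doubles roughly every 13 years.

roughly 13 years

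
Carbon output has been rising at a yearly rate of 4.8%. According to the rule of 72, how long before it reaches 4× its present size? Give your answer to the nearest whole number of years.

≈ 30 years

Doubling time ≈ 72/4.8 = 15.00 years.
4 = 2^2, so 2 doublings → 30 years.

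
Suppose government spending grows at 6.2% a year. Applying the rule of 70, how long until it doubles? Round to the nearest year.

70/6.2 ≈ 11.29, so it doubles roughly every 11 years.

11 years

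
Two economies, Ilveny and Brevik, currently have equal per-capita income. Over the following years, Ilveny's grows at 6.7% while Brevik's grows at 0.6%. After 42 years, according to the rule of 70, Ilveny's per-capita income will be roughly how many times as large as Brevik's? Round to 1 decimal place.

12.6 times

Rate gap = 6.7% − 0.6% = 6.1 points.
The ratio doubles every 70/6.1 ≈ 11.48 years.
42/11.48 ≈ 3.66 doublings → ratio ≈ 2^3.66 ≈ 12.6.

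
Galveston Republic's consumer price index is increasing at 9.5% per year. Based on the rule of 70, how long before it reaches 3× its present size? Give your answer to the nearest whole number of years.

12 years

One doubling takes 70/9.5 = 7.37 years.
Reaching 3× takes log₂(3) ≈ 1.58 doublings.
1.58 × 7.37 ≈ 12 years.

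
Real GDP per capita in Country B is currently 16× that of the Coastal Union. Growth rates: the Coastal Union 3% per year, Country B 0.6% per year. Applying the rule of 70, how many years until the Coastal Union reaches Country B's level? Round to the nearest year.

What matters is the difference: 2.4 pp.
Rule of 70 on the gap: the ratio halves every 70/2.4 ≈ 29.17 years.
A 16× gap closes after 4 halvings: 4 × 29.17 ≈ 117 years.

around 117 years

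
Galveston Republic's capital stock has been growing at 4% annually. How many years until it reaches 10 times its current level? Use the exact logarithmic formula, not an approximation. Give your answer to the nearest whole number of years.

59 years

t = ln(10) / ln(1 + 0.04) = 2.3026 / 0.039221 ≈ 58.71.
≈ 59 years.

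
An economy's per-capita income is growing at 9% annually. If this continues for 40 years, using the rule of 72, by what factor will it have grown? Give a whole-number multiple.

about 32 times

Doubling time ≈ 72/9 = 8.00 years.
40/8.00 ≈ 5 doublings, so about 2^5 = 32×.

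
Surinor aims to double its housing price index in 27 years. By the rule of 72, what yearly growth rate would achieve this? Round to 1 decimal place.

72 / 27 ≈ 2.67, so about 2.7% per year.

approximately 2.7% per year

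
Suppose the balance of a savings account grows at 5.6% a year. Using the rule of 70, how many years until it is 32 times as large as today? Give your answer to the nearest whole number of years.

Doubling time ≈ 70/5.6 = 12.50 years.
Getting to 32× needs 5 doublings: 5 × 12.50 ≈ 63 years.

≈ 63 years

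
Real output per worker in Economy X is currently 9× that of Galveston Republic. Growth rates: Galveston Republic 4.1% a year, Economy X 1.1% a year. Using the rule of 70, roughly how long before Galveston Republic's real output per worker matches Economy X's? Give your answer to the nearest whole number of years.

about 74 years

What matters is the difference: 3 pp.
Rule of 70 on the gap: the ratio halves every 70/3 ≈ 23.33 years.
A 9× gap takes log₂(9) ≈ 3.17 halvings to close: 3.17 × 23.33 ≈ 74 years.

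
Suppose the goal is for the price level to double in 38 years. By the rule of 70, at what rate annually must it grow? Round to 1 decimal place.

approximately 1.8% annually

70 / 38 ≈ 1.84, so about 1.8% annually.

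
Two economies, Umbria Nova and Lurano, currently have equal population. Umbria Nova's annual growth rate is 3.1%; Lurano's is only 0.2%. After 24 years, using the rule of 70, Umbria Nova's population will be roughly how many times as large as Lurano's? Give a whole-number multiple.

roughly 2 times

Rate gap = 3.1% − 0.2% = 2.9 points.
The ratio doubles every 70/2.9 ≈ 24.14 years.
24/24.14 ≈ 0.99 doublings → ratio ≈ 2^0.99 ≈ 2.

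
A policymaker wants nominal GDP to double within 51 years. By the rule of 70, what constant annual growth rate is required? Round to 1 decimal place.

approximately 1.4%

70 / 51 ≈ 1.37, so about 1.4% a year.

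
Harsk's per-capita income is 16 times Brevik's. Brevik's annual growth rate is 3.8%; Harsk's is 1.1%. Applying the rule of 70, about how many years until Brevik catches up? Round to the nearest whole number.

≈ 104 years

What matters is the difference: 2.7 pp.
Rule of 70 on the gap: the ratio halves every 70/2.7 ≈ 25.93 years.
A 16 times gap closes after 4 halvings: 4 × 25.93 ≈ 104 years.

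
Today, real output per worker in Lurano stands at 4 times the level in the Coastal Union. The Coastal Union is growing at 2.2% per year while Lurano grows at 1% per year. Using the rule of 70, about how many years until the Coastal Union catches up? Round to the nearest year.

roughly 117 years

The growth-rate gap is 2.2% − 1% = 1.2 percentage points.
So the ratio between them halves every 70/1.2 ≈ 58.33 years.
A 4 times gap closes after 2 halvings: 2 × 58.33 ≈ 117 years.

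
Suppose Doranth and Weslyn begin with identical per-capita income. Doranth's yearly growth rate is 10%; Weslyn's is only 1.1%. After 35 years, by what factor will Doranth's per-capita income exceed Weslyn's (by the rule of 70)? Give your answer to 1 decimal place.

≈ 21.9 times

Rate gap = 10% − 1.1% = 8.9 points.
The ratio doubles every 70/8.9 ≈ 7.87 years.
35/7.87 ≈ 4.45 doublings → ratio ≈ 2^4.45 ≈ 21.9.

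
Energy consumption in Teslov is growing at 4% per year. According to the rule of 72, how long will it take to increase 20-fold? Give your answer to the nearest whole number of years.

Doubling time ≈ 72/4 = 18.00 years.
20× is log₂ 20 ≈ 4.32 doublings, so ≈ 4.32 × 18.00 = 78 years.

approximately 78 years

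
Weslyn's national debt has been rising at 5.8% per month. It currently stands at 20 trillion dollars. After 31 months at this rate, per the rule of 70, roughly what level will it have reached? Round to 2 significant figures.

It doubles every 70/5.8 ≈ 12.07 months, so 31 months is 2.57 doublings.
2^2.57 ≈ 5.94; 20 × 5.94 ≈ 120 trillion dollars.

120 trillion dollars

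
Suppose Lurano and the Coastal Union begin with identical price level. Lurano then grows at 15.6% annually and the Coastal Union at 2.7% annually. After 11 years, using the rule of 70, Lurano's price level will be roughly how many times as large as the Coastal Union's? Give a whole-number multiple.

Rate gap = 15.6% − 2.7% = 12.9 points.
The ratio doubles every 70/12.9 ≈ 5.43 years.
11/5.43 ≈ 2.03 doublings → ratio ≈ 2^2.03 ≈ 4.

around 4 times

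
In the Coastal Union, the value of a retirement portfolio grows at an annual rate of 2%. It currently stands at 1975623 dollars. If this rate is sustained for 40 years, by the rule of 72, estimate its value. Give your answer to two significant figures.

Doubling time ≈ 72/2 = 36.00 years.
40 years is 40/36.00 ≈ 1.11 doublings, a factor of 2^1.11 ≈ 2.16.
1975623 × 2.16 ≈ 4300000 dollars.

about 4300000 dollars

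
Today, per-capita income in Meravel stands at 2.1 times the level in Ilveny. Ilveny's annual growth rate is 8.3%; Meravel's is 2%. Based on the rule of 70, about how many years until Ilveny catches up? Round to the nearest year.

approximately 12 years

What matters is the difference: 6.3 pp.
Rule of 70 on the gap: the ratio halves every 70/6.3 ≈ 11.11 years.
A 2.1 times gap takes log₂(2.1) ≈ 1.07 halvings to close: 1.07 × 11.11 ≈ 12 years.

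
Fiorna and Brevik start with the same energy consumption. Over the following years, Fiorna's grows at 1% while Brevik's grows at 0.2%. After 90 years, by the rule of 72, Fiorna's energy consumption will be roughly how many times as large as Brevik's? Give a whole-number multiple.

about 2 times

Fiorna pulls ahead at 0.8 pp per year, so the ratio doubles every 72/0.8 ≈ 90.00 years.
In 90 years that's 1.00 doublings: 2^1.00 ≈ 2.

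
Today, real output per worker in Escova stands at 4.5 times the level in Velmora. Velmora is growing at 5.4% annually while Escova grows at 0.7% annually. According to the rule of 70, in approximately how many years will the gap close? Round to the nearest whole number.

roughly 32 years

Velmora gains on Escova at 5.4% − 0.7% = 4.7 points a year.
At that relative rate the gap halves every 70/4.7 ≈ 14.89 years.
A 4.5 times gap takes log₂(4.5) ≈ 2.17 halvings to close: 2.17 × 14.89 ≈ 32 years.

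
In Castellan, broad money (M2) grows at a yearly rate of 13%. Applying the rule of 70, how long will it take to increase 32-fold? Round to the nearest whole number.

27 years

Doubling time ≈ 70/13 = 5.38 years.
32 = 2^5, so 5 doublings → 27 years.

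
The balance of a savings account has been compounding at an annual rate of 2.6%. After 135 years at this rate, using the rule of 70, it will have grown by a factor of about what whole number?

70/2.6 ≈ 26.92 years per doubling.
135 years fits 5 doublings: 2^5 = 32.

approximately 32 times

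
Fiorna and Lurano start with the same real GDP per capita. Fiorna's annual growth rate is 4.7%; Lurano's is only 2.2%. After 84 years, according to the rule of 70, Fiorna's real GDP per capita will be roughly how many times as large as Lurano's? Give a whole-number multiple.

Rate gap = 4.7% − 2.2% = 2.5 points.
The ratio doubles every 70/2.5 ≈ 28.00 years.
84/28.00 ≈ 3.00 doublings → ratio ≈ 2^3.00 ≈ 8.

≈ 8 times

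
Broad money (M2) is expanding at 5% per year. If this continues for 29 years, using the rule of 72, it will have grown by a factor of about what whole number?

72/5 ≈ 14.40 years per doubling.
29 years fits 2 doublings: 2^2 = 4.

4 times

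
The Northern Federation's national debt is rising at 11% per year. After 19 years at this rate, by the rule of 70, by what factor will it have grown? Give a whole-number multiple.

about 8 times

At 11% one doubling takes ≈ 6.36 years; 19 years is 3 of them, so ×8.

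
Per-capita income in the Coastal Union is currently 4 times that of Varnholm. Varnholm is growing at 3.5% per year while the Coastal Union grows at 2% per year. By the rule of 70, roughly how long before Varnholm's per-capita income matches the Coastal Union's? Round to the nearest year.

about 93 years

The growth-rate gap is 3.5% − 2% = 1.5 percentage points.
So the ratio between them halves every 70/1.5 ≈ 46.67 years.
A 4 times gap closes after 2 halvings: 2 × 46.67 ≈ 93 years.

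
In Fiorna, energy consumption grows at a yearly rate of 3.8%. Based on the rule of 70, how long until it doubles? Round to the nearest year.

Doubling time ≈ 70 / 3.8 = 18.42 years.

≈ 18 years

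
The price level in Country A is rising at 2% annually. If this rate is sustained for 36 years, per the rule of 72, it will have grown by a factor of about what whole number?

≈ 2 times

72/2 ≈ 36.00 years per doubling.
36 years fits 1 doubling: 2^1 = 2.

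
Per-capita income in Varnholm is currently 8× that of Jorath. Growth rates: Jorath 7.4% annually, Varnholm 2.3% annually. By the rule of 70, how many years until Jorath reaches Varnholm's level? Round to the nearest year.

The growth-rate gap is 7.4% − 2.3% = 5.1 percentage points.
So the ratio between them halves every 70/5.1 ≈ 13.73 years.
An 8× gap closes after 3 halvings: 3 × 13.73 ≈ 41 years.

approximately 41 years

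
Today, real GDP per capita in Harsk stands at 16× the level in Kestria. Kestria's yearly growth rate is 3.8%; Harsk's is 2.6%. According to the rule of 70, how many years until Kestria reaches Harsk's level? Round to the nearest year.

roughly 233 years

Kestria gains on Harsk at 3.8% − 2.6% = 1.2 points a year.
At that relative rate the gap halves every 70/1.2 ≈ 58.33 years.
A 16× gap closes after 4 halvings: 4 × 58.33 ≈ 233 years.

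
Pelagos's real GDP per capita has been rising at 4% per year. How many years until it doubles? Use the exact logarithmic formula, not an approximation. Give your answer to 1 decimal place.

t = ln(2) / ln(1 + 0.04) = 0.6931 / 0.039221 ≈ 17.67.

17.7 years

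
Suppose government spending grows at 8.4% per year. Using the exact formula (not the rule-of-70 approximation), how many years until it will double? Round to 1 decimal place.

t = ln(2) / ln(1 + 0.084) = 0.6931 / 0.080658 ≈ 8.59.

8.6 years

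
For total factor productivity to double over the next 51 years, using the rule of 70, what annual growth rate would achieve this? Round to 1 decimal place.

70 / 51 ≈ 1.37, so about 1.4% a year.

≈ 1.4% a year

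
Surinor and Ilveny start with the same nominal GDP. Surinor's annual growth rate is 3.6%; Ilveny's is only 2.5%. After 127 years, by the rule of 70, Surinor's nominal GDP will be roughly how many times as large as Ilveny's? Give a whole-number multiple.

Surinor pulls ahead at 1.1 pp per year, so the ratio doubles every 70/1.1 ≈ 63.64 years.
In 127 years that's 2.00 doublings: 2^2.00 ≈ 4.

4 times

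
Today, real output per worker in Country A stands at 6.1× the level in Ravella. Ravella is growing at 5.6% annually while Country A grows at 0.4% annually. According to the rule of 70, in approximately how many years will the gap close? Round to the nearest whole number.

The growth-rate gap is 5.6% − 0.4% = 5.2 percentage points.
So the ratio between them halves every 70/5.2 ≈ 13.46 years.
A 6.1× gap takes log₂(6.1) ≈ 2.61 halvings to close: 2.61 × 13.46 ≈ 35 years.

roughly 35 years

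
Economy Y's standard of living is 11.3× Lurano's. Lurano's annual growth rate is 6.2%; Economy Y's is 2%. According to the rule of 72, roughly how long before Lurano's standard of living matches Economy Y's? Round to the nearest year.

The growth-rate gap is 6.2% − 2% = 4.2 percentage points.
So the ratio between them halves every 72/4.2 ≈ 17.14 years.
An 11.3× gap takes log₂(11.3) ≈ 3.50 halvings to close: 3.50 × 17.14 ≈ 60 years.

roughly 60 years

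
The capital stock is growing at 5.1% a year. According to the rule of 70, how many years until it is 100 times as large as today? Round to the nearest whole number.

around 91 years

At 5.1% it doubles every 70/5.1 ≈ 13.73 years.
Reaching 100× takes log₂(100) ≈ 6.64 doublings.
6.64 × 13.73 ≈ 91 years.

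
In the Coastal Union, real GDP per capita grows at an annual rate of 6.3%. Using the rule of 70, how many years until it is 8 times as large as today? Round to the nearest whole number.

≈ 33 years

At 6.3% it doubles every 70/6.3 ≈ 11.11 years.
Getting to 8× needs 3 doublings: 3 × 11.11 ≈ 33 years.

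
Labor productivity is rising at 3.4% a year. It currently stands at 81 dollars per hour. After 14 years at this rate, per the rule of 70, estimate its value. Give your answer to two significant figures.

It doubles every 70/3.4 ≈ 20.59 years, so 14 years is 0.68 doublings.
2^0.68 ≈ 1.60; 81 × 1.60 ≈ 130 dollars per hour.

≈ 130 dollars per hour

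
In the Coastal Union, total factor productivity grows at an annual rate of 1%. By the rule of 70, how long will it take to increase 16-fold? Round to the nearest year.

One doubling takes 70/1 = 70.00 years.
16 = 2^4, so 4 doublings → 280 years.

about 280 years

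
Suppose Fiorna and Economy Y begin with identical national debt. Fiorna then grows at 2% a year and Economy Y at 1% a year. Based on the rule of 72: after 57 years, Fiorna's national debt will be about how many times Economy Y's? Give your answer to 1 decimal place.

about 1.7 times

Only the 1-point difference matters.
72/1 ≈ 72.00 years per doubling of the ratio; 57 years gives 0.79 doublings, so ≈ 1.7×.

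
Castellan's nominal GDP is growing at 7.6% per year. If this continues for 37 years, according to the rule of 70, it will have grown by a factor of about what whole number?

around 16 times

Doubling time ≈ 70/7.6 = 9.21 years.
37/9.21 ≈ 4 doublings, so about 2^4 = 16×.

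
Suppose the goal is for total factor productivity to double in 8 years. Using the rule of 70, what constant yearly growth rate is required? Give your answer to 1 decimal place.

approximately 8.8% per year

70 / 8 ≈ 8.75, so about 8.8% per year.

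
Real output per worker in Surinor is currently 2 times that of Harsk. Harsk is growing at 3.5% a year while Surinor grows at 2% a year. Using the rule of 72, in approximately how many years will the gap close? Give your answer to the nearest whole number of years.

48 years

What matters is the difference: 1.5 pp.
Rule of 72 on the gap: the ratio halves every 72/1.5 ≈ 48.00 years.
A 2 times gap closes after 1 halving: 1 × 48.00 ≈ 48 years.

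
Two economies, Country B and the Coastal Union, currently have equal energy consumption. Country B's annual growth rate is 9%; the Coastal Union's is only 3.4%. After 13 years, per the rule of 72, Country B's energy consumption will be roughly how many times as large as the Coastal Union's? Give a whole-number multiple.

≈ 2 times

Country B pulls ahead at 5.6 pp per year, so the ratio doubles every 72/5.6 ≈ 12.86 years.
In 13 years that's 1.01 doublings: 2^1.01 ≈ 2.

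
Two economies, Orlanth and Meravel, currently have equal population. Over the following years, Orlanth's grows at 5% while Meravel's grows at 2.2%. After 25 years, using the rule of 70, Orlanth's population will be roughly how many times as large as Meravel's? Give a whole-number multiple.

roughly 2 times

Only the 2.8-point difference matters.
70/2.8 ≈ 25.00 years per doubling of the ratio; 25 years gives 1.00 doublings, so ≈ 2×.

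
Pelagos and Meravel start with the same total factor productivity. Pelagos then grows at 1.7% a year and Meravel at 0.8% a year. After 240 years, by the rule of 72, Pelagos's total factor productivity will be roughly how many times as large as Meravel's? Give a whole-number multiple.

Only the 0.9-point difference matters.
72/0.9 ≈ 80.00 years per doubling of the ratio; 240 years gives 3.00 doublings, so ≈ 8×.

roughly 8 times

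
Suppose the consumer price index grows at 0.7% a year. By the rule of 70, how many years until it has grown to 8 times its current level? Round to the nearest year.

≈ 300 years

Doubling time ≈ 70/0.7 = 100.00 years.
8 = 2^3, so 3 doublings → 300 years.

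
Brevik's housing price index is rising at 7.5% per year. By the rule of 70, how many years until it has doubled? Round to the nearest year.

At 7.5%, doubling takes about 70/7.5 = 9.33 years.

approximately 9 years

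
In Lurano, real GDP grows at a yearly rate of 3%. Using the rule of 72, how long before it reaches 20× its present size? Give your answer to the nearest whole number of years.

about 104 years

Doubling time ≈ 72/3 = 24.00 years.
Reaching 20× takes log₂(20) ≈ 4.32 doublings.
4.32 × 24.00 ≈ 104 years.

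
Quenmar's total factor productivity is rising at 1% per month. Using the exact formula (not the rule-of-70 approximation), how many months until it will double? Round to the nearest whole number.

t = ln(2) / ln(1 + 0.01) = 0.6931 / 0.009950 ≈ 69.66.
≈ 70 months.

70 months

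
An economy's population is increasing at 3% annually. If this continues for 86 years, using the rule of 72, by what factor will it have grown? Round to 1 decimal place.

about 12.0 times

Doubles every ≈ 24.00 years (72/3).
86 years is 3.58 doublings; 2^3.58 ≈ 12.0×.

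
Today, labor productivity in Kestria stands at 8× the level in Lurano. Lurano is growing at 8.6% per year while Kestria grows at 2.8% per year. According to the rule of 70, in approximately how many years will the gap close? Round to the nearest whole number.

36 years

Lurano gains on Kestria at 8.6% − 2.8% = 5.8 points a year.
At that relative rate the gap halves every 70/5.8 ≈ 12.07 years.
An 8× gap closes after 3 halvings: 3 × 12.07 ≈ 36 years.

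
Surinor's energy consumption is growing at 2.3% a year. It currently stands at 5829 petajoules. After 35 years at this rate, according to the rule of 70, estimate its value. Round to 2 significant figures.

Doubling time ≈ 70/2.3 = 30.43 years.
35 years is 35/30.43 ≈ 1.15 doublings, a factor of 2^1.15 ≈ 2.22.
5829 × 2.22 ≈ 13000 petajoules.

about 13000 petajoules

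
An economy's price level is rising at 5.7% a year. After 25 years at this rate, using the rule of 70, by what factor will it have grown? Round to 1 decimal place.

Doubles every ≈ 12.28 years (70/5.7).
25 years is 2.04 doublings; 2^2.04 ≈ 4.1×.

around 4.1 times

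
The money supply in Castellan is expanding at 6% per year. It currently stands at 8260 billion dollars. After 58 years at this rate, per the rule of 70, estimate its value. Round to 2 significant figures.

roughly 260000 billion dollars

It doubles every 70/6 ≈ 11.67 years, so 58 years is 4.97 doublings.
2^4.97 ≈ 31.34; 8260 × 31.34 ≈ 260000 billion dollars.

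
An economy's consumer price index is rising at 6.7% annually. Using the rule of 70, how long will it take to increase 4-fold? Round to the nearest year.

Doubling time ≈ 70/6.7 = 10.45 years.
4 = 2^2, so 2 doublings → 21 years.

roughly 21 years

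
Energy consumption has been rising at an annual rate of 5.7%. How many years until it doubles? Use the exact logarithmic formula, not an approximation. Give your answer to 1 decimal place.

t = ln(2) / ln(1 + 0.057) = 0.6931 / 0.055435 ≈ 12.50.

12.5 years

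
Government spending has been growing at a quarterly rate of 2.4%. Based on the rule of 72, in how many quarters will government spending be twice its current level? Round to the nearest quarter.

Doubling time ≈ 72 / 2.4 = 30.00 quarters.

about 30 quarters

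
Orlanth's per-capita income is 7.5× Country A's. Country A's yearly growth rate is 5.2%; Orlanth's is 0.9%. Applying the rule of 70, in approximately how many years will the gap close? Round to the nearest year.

What matters is the difference: 4.3 pp.
Rule of 70 on the gap: the ratio halves every 70/4.3 ≈ 16.28 years.
A 7.5× gap takes log₂(7.5) ≈ 2.91 halvings to close: 2.91 × 16.28 ≈ 47 years.

approximately 47 years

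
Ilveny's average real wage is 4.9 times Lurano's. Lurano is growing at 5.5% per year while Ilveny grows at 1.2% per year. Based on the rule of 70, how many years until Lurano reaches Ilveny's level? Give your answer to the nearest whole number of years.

37 years

Lurano gains on Ilveny at 5.5% − 1.2% = 4.3 points a year.
At that relative rate the gap halves every 70/4.3 ≈ 16.28 years.
A 4.9 times gap takes log₂(4.9) ≈ 2.29 halvings to close: 2.29 × 16.28 ≈ 37 years.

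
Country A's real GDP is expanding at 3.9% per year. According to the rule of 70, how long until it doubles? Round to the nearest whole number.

approximately 18 years

At 3.9%, doubling takes about 70/3.9 = 17.95 years.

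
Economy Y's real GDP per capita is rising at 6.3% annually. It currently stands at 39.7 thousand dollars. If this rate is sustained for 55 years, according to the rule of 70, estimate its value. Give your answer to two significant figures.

It doubles every 70/6.3 ≈ 11.11 years, so 55 years is 4.95 doublings.
2^4.95 ≈ 30.91; 39.7 × 30.91 ≈ 1200 thousand dollars.

approximately 1200 thousand dollars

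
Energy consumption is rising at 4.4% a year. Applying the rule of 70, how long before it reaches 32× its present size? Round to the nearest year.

One doubling takes 70/4.4 = 15.91 years.
Getting to 32× needs 5 doublings: 5 × 15.91 ≈ 80 years.

≈ 80 years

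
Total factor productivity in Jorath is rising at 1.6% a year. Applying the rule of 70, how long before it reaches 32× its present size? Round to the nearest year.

At 1.6% it doubles every 70/1.6 ≈ 43.75 years.
32× is 5 doublings, so 5 × 43.75 ≈ 219 years.

about 219 years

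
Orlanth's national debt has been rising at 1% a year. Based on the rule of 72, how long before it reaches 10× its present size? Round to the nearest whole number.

≈ 239 years

Doubling time ≈ 72/1 = 72.00 years.
10× is log₂ 10 ≈ 3.32 doublings, so ≈ 3.32 × 72.00 = 239 years.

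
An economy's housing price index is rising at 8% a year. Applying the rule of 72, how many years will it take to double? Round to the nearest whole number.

Doubling time ≈ 72 / 8 = 9.00 years.

roughly 9 years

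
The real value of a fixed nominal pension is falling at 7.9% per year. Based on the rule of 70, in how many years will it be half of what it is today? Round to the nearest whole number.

The rule works in reverse for decay: 70/7.9 ≈ 8.86 years to halve.

roughly 9 years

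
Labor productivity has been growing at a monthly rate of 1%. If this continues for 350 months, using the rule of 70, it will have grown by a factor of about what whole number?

70/1 ≈ 70.00 months per doubling.
350 months fits 5 doublings: 2^5 = 32.

about 32 times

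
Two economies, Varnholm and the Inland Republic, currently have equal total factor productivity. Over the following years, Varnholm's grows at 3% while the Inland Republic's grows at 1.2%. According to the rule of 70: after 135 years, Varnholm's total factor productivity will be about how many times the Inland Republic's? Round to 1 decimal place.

around 11.1 times

Varnholm pulls ahead at 1.8 pp per year, so the ratio doubles every 70/1.8 ≈ 38.89 years.
In 135 years that's 3.47 doublings: 2^3.47 ≈ 11.1.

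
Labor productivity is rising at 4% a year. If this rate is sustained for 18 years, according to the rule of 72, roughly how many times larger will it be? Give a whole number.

≈ 2 times

Doubling time ≈ 72/4 = 18.00 years.
18/18.00 ≈ 1 doubling, so about 2^1 = 2×.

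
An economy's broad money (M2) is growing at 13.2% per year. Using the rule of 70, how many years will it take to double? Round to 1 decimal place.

around 5.3 years

Doubling time ≈ 70 / 13.2 = 5.30 years.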